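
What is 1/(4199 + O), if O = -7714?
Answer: -1/3515 ≈ -0.00028449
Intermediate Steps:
1/(4199 + O) = 1/(4199 - 7714) = 1/(-3515) = -1/3515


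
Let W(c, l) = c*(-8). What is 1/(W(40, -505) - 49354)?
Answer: -1/49674 ≈ -2.0131e-5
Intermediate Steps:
W(c, l) = -8*c
1/(W(40, -505) - 49354) = 1/(-8*40 - 49354) = 1/(-320 - 49354) = 1/(-49674) = -1/49674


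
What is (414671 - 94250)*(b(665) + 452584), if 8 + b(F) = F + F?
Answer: 145441014426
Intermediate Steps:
b(F) = -8 + 2*F (b(F) = -8 + (F + F) = -8 + 2*F)
(414671 - 94250)*(b(665) + 452584) = (414671 - 94250)*((-8 + 2*665) + 452584) = 320421*((-8 + 1330) + 452584) = 320421*(1322 + 452584) = 320421*453906 = 145441014426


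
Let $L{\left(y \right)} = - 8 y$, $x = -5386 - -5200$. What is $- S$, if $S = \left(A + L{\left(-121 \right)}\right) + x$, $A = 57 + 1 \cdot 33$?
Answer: $-872$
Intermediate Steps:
$x = -186$ ($x = -5386 + 5200 = -186$)
$A = 90$ ($A = 57 + 33 = 90$)
$S = 872$ ($S = \left(90 - -968\right) - 186 = \left(90 + 968\right) - 186 = 1058 - 186 = 872$)
$- S = \left(-1\right) 872 = -872$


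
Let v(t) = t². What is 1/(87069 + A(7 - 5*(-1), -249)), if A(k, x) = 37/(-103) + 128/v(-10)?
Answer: 2575/224205046 ≈ 1.1485e-5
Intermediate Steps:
A(k, x) = 2371/2575 (A(k, x) = 37/(-103) + 128/((-10)²) = 37*(-1/103) + 128/100 = -37/103 + 128*(1/100) = -37/103 + 32/25 = 2371/2575)
1/(87069 + A(7 - 5*(-1), -249)) = 1/(87069 + 2371/2575) = 1/(224205046/2575) = 2575/224205046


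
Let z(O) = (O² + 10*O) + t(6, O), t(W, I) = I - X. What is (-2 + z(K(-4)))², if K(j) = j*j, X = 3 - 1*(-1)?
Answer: 181476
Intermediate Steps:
X = 4 (X = 3 + 1 = 4)
t(W, I) = -4 + I (t(W, I) = I - 1*4 = I - 4 = -4 + I)
K(j) = j²
z(O) = -4 + O² + 11*O (z(O) = (O² + 10*O) + (-4 + O) = -4 + O² + 11*O)
(-2 + z(K(-4)))² = (-2 + (-4 + ((-4)²)² + 11*(-4)²))² = (-2 + (-4 + 16² + 11*16))² = (-2 + (-4 + 256 + 176))² = (-2 + 428)² = 426² = 181476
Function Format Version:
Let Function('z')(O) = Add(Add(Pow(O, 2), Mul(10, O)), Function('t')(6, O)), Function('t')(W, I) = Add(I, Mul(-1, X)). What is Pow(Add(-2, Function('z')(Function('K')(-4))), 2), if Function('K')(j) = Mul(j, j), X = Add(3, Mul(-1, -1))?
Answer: 181476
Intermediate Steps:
X = 4 (X = Add(3, 1) = 4)
Function('t')(W, I) = Add(-4, I) (Function('t')(W, I) = Add(I, Mul(-1, 4)) = Add(I, -4) = Add(-4, I))
Function('K')(j) = Pow(j, 2)
Function('z')(O) = Add(-4, Pow(O, 2), Mul(11, O)) (Function('z')(O) = Add(Add(Pow(O, 2), Mul(10, O)), Add(-4, O)) = Add(-4, Pow(O, 2), Mul(11, O)))
Pow(Add(-2, Function('z')(Function('K')(-4))), 2) = Pow(Add(-2, Add(-4, Pow(Pow(-4, 2), 2), Mul(11, Pow(-4, 2)))), 2) = Pow(Add(-2, Add(-4, Pow(16, 2), Mul(11, 16))), 2) = Pow(Add(-2, Add(-4, 256, 176)), 2) = Pow(Add(-2, 428), 2) = Pow(426, 2) = 181476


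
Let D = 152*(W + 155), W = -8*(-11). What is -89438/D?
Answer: -44719/18468 ≈ -2.4214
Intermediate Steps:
W = 88
D = 36936 (D = 152*(88 + 155) = 152*243 = 36936)
-89438/D = -89438/36936 = -89438*1/36936 = -44719/18468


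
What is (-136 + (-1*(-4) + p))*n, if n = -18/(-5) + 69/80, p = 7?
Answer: -8925/16 ≈ -557.81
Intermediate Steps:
n = 357/80 (n = -18*(-⅕) + 69*(1/80) = 18/5 + 69/80 = 357/80 ≈ 4.4625)
(-136 + (-1*(-4) + p))*n = (-136 + (-1*(-4) + 7))*(357/80) = (-136 + (4 + 7))*(357/80) = (-136 + 11)*(357/80) = -125*357/80 = -8925/16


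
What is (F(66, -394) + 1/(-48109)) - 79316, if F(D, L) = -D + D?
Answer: -3815813445/48109 ≈ -79316.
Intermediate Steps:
F(D, L) = 0
(F(66, -394) + 1/(-48109)) - 79316 = (0 + 1/(-48109)) - 79316 = (0 - 1/48109) - 79316 = -1/48109 - 79316 = -3815813445/48109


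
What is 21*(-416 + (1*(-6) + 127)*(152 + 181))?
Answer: 837417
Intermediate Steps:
21*(-416 + (1*(-6) + 127)*(152 + 181)) = 21*(-416 + (-6 + 127)*333) = 21*(-416 + 121*333) = 21*(-416 + 40293) = 21*39877 = 837417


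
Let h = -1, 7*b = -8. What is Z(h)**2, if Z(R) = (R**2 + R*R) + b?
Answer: 36/49 ≈ 0.73469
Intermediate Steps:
b = -8/7 (b = (1/7)*(-8) = -8/7 ≈ -1.1429)
Z(R) = -8/7 + 2*R**2 (Z(R) = (R**2 + R*R) - 8/7 = (R**2 + R**2) - 8/7 = 2*R**2 - 8/7 = -8/7 + 2*R**2)
Z(h)**2 = (-8/7 + 2*(-1)**2)**2 = (-8/7 + 2*1)**2 = (-8/7 + 2)**2 = (6/7)**2 = 36/49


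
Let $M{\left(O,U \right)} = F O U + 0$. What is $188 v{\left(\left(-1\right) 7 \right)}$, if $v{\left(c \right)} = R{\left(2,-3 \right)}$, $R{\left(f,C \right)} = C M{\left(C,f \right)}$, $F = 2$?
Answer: $6768$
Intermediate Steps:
$M{\left(O,U \right)} = 2 O U$ ($M{\left(O,U \right)} = 2 O U + 0 = 2 O U$)
$R{\left(f,C \right)} = 2 f C^{2}$ ($R{\left(f,C \right)} = C 2 C f = 2 f C^{2}$)
$v{\left(c \right)} = 36$ ($v{\left(c \right)} = 2 \cdot 2 \left(-3\right)^{2} = 2 \cdot 2 \cdot 9 = 36$)
$188 v{\left(\left(-1\right) 7 \right)} = 188 \cdot 36 = 6768$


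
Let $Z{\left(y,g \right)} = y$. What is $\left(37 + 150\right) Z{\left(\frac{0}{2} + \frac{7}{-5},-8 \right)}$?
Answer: $- \frac{1309}{5} \approx -261.8$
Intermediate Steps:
$\left(37 + 150\right) Z{\left(\frac{0}{2} + \frac{7}{-5},-8 \right)} = \left(37 + 150\right) \left(\frac{0}{2} + \frac{7}{-5}\right) = 187 \left(0 \cdot \frac{1}{2} + 7 \left(- \frac{1}{5}\right)\right) = 187 \left(0 - \frac{7}{5}\right) = 187 \left(- \frac{7}{5}\right) = - \frac{1309}{5}$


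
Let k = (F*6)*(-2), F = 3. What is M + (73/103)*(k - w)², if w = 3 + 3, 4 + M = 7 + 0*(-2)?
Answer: 129081/103 ≈ 1253.2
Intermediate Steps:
M = 3 (M = -4 + (7 + 0*(-2)) = -4 + (7 + 0) = -4 + 7 = 3)
k = -36 (k = (3*6)*(-2) = 18*(-2) = -36)
w = 6
M + (73/103)*(k - w)² = 3 + (73/103)*(-36 - 1*6)² = 3 + (73*(1/103))*(-36 - 6)² = 3 + (73/103)*(-42)² = 3 + (73/103)*1764 = 3 + 128772/103 = 129081/103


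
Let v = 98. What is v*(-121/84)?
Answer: -847/6 ≈ -141.17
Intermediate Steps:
v*(-121/84) = 98*(-121/84) = -847/6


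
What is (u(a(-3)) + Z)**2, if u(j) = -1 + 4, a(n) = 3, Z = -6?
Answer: 9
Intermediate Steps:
u(j) = 3
(u(a(-3)) + Z)**2 = (3 - 6)**2 = (-3)**2 = 9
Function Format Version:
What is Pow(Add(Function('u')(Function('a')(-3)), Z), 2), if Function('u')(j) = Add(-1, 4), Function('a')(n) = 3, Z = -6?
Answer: 9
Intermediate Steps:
Function('u')(j) = 3
Pow(Add(Function('u')(Function('a')(-3)), Z), 2) = Pow(Add(3, -6), 2) = Pow(-3, 2) = 9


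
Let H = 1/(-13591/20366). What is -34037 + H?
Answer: -462617233/13591 ≈ -34039.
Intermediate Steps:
H = -20366/13591 (H = 1/(-13591*1/20366) = 1/(-13591/20366) = -20366/13591 ≈ -1.4985)
-34037 + H = -34037 - 20366/13591 = -462617233/13591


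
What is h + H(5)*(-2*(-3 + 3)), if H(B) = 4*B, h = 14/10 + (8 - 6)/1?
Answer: 17/5 ≈ 3.4000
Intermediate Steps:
h = 17/5 (h = 14*(1/10) + 2*1 = 7/5 + 2 = 17/5 ≈ 3.4000)
h + H(5)*(-2*(-3 + 3)) = 17/5 + (4*5)*(-2*(-3 + 3)) = 17/5 + 20*(-2*0) = 17/5 + 20*0 = 17/5 + 0 = 17/5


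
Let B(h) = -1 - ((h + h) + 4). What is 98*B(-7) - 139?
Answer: 743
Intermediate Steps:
B(h) = -5 - 2*h (B(h) = -1 - (2*h + 4) = -1 - (4 + 2*h) = -1 + (-4 - 2*h) = -5 - 2*h)
98*B(-7) - 139 = 98*(-5 - 2*(-7)) - 139 = 98*(-5 + 14) - 139 = 98*9 - 139 = 882 - 139 = 743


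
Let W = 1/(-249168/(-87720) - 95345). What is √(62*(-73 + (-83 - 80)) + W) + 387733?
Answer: 387733 + 11*I*√14684631546304601823/348475593 ≈ 3.8773e+5 + 120.96*I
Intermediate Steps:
W = -3655/348475593 (W = 1/(-249168*(-1/87720) - 95345) = 1/(10382/3655 - 95345) = 1/(-348475593/3655) = -3655/348475593 ≈ -1.0489e-5)
√(62*(-73 + (-83 - 80)) + W) + 387733 = √(62*(-73 + (-83 - 80)) - 3655/348475593) + 387733 = √(62*(-73 - 163) - 3655/348475593) + 387733 = √(62*(-236) - 3655/348475593) + 387733 = √(-14632 - 3655/348475593) + 387733 = √(-5098894880431/348475593) + 387733 = 11*I*√14684631546304601823/348475593 + 387733 = 387733 + 11*I*√14684631546304601823/348475593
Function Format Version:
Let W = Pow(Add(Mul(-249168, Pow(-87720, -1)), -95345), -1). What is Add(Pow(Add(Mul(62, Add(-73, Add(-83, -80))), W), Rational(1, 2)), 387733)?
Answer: Add(387733, Mul(Rational(11, 348475593), I, Pow(14684631546304601823, Rational(1, 2)))) ≈ Add(3.8773e+5, Mul(120.96, I))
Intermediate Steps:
W = Rational(-3655, 348475593) (W = Pow(Add(Mul(-249168, Rational(-1, 87720)), -95345), -1) = Pow(Add(Rational(10382, 3655), -95345), -1) = Pow(Rational(-348475593, 3655), -1) = Rational(-3655, 348475593) ≈ -1.0489e-5)
Add(Pow(Add(Mul(62, Add(-73, Add(-83, -80))), W), Rational(1, 2)), 387733) = Add(Pow(Add(Mul(62, Add(-73, Add(-83, -80))), Rational(-3655, 348475593)), Rational(1, 2)), 387733) = Add(Pow(Add(Mul(62, Add(-73, -163)), Rational(-3655, 348475593)), Rational(1, 2)), 387733) = Add(Pow(Add(Mul(62, -236), Rational(-3655, 348475593)), Rational(1, 2)), 387733) = Add(Pow(Add(-14632, Rational(-3655, 348475593)), Rational(1, 2)), 387733) = Add(Pow(Rational(-5098894880431, 348475593), Rational(1, 2)), 387733) = Add(Mul(Rational(11, 348475593), I, Pow(14684631546304601823, Rational(1, 2))), 387733) = Add(387733, Mul(Rational(11, 348475593), I, Pow(14684631546304601823, Rational(1, 2))))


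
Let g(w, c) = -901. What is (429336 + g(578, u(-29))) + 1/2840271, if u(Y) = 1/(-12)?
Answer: 1216871505886/2840271 ≈ 4.2844e+5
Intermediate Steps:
u(Y) = -1/12
(429336 + g(578, u(-29))) + 1/2840271 = (429336 - 901) + 1/2840271 = 428435 + 1/2840271 = 1216871505886/2840271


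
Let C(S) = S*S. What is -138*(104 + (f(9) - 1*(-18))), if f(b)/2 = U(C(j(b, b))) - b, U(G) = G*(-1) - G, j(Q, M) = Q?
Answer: 30360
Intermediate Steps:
C(S) = S²
U(G) = -2*G (U(G) = -G - G = -2*G)
f(b) = -4*b² - 2*b (f(b) = 2*(-2*b² - b) = 2*(-b - 2*b²) = -4*b² - 2*b)
-138*(104 + (f(9) - 1*(-18))) = -138*(104 + (2*9*(-1 - 2*9) - 1*(-18))) = -138*(104 + (2*9*(-1 - 18) + 18)) = -138*(104 + (2*9*(-19) + 18)) = -138*(104 + (-342 + 18)) = -138*(104 - 324) = -138*(-220) = 30360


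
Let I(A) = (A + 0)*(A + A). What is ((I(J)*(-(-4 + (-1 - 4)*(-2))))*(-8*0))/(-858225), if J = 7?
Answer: 0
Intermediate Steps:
I(A) = 2*A² (I(A) = A*(2*A) = 2*A²)
((I(J)*(-(-4 + (-1 - 4)*(-2))))*(-8*0))/(-858225) = (((2*7²)*(-(-4 + (-1 - 4)*(-2))))*(-8*0))/(-858225) = (((2*49)*(-(-4 - 5*(-2))))*0)*(-1/858225) = ((98*(-(-4 + 10)))*0)*(-1/858225) = ((98*(-1*6))*0)*(-1/858225) = ((98*(-6))*0)*(-1/858225) = -588*0*(-1/858225) = 0*(-1/858225) = 0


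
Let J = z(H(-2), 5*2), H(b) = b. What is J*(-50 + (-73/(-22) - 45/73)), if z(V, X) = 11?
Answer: -75961/146 ≈ -520.28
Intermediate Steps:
J = 11
J*(-50 + (-73/(-22) - 45/73)) = 11*(-50 + (-73/(-22) - 45/73)) = 11*(-50 + (-73*(-1/22) - 45*1/73)) = 11*(-50 + (73/22 - 45/73)) = 11*(-50 + 4339/1606) = 11*(-75961/1606) = -75961/146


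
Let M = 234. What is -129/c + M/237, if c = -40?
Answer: 13311/3160 ≈ 4.2123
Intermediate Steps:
-129/c + M/237 = -129/(-40) + 234/237 = -129*(-1/40) + 234*(1/237) = 129/40 + 78/79 = 13311/3160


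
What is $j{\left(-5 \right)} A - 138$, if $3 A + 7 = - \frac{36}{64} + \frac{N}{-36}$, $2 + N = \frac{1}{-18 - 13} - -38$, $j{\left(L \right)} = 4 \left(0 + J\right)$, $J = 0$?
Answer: $-138$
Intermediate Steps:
$j{\left(L \right)} = 0$ ($j{\left(L \right)} = 4 \left(0 + 0\right) = 4 \cdot 0 = 0$)
$N = \frac{1115}{31}$ ($N = -2 + \left(\frac{1}{-18 - 13} - -38\right) = -2 + \left(\frac{1}{-31} + 38\right) = -2 + \left(- \frac{1}{31} + 38\right) = -2 + \frac{1177}{31} = \frac{1115}{31} \approx 35.968$)
$A = - \frac{38219}{13392}$ ($A = - \frac{7}{3} + \frac{- \frac{36}{64} + \frac{1115}{31 \left(-36\right)}}{3} = - \frac{7}{3} + \frac{\left(-36\right) \frac{1}{64} + \frac{1115}{31} \left(- \frac{1}{36}\right)}{3} = - \frac{7}{3} + \frac{- \frac{9}{16} - \frac{1115}{1116}}{3} = - \frac{7}{3} + \frac{1}{3} \left(- \frac{6971}{4464}\right) = - \frac{7}{3} - \frac{6971}{13392} = - \frac{38219}{13392} \approx -2.8539$)
$j{\left(-5 \right)} A - 138 = 0 \left(- \frac{38219}{13392}\right) - 138 = 0 - 138 = -138$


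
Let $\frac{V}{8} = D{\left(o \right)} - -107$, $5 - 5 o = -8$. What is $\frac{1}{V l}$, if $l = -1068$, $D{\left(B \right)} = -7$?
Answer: $- \frac{1}{854400} \approx -1.1704 \cdot 10^{-6}$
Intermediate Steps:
$o = \frac{13}{5}$ ($o = 1 - - \frac{8}{5} = 1 + \frac{8}{5} = \frac{13}{5} \approx 2.6$)
$V = 800$ ($V = 8 \left(-7 - -107\right) = 8 \left(-7 + 107\right) = 8 \cdot 100 = 800$)
$\frac{1}{V l} = \frac{1}{800 \left(-1068\right)} = \frac{1}{-854400} = - \frac{1}{854400}$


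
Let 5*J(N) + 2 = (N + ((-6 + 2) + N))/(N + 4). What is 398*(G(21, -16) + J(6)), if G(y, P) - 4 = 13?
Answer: 166762/25 ≈ 6670.5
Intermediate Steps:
G(y, P) = 17 (G(y, P) = 4 + 13 = 17)
J(N) = -⅖ + (-4 + 2*N)/(5*(4 + N)) (J(N) = -⅖ + ((N + ((-6 + 2) + N))/(N + 4))/5 = -⅖ + ((N + (-4 + N))/(4 + N))/5 = -⅖ + ((-4 + 2*N)/(4 + N))/5 = -⅖ + (-4 + 2*N)/(5*(4 + N)))
398*(G(21, -16) + J(6)) = 398*(17 - 12/(20 + 5*6)) = 398*(17 - 12/(20 + 30)) = 398*(17 - 12/50) = 398*(17 - 12*1/50) = 398*(17 - 6/25) = 398*(419/25) = 166762/25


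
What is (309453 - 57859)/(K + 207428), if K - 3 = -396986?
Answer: -251594/189555 ≈ -1.3273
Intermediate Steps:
K = -396983 (K = 3 - 396986 = -396983)
(309453 - 57859)/(K + 207428) = (309453 - 57859)/(-396983 + 207428) = 251594/(-189555) = 251594*(-1/189555) = -251594/189555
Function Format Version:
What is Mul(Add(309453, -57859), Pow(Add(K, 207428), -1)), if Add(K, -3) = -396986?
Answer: Rational(-251594, 189555) ≈ -1.3273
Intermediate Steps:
K = -396983 (K = Add(3, -396986) = -396983)
Mul(Add(309453, -57859), Pow(Add(K, 207428), -1)) = Mul(Add(309453, -57859), Pow(Add(-396983, 207428), -1)) = Mul(251594, Pow(-189555, -1)) = Mul(251594, Rational(-1, 189555)) = Rational(-251594, 189555)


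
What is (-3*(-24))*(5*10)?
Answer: 3600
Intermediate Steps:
(-3*(-24))*(5*10) = 72*50 = 3600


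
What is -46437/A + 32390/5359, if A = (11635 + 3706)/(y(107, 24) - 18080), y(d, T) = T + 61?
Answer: 8466273175/155411 ≈ 54477.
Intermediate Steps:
y(d, T) = 61 + T
A = -15341/17995 (A = (11635 + 3706)/((61 + 24) - 18080) = 15341/(85 - 18080) = 15341/(-17995) = 15341*(-1/17995) = -15341/17995 ≈ -0.85251)
-46437/A + 32390/5359 = -46437/(-15341/17995) + 32390/5359 = -46437*(-17995/15341) + 32390*(1/5359) = 36331905/667 + 32390/5359 = 8466273175/155411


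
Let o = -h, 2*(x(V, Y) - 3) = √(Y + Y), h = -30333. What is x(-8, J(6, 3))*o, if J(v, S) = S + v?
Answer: 90999 + 90999*√2/2 ≈ 1.5535e+5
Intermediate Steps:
x(V, Y) = 3 + √2*√Y/2 (x(V, Y) = 3 + √(Y + Y)/2 = 3 + √(2*Y)/2 = 3 + (√2*√Y)/2 = 3 + √2*√Y/2)
o = 30333 (o = -1*(-30333) = 30333)
x(-8, J(6, 3))*o = (3 + √2*√(3 + 6)/2)*30333 = (3 + √2*√9/2)*30333 = (3 + (½)*√2*3)*30333 = (3 + 3*√2/2)*30333 = 90999 + 90999*√2/2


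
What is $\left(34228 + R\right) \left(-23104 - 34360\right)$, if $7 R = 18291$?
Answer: $-2117031224$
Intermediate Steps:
$R = 2613$ ($R = \frac{1}{7} \cdot 18291 = 2613$)
$\left(34228 + R\right) \left(-23104 - 34360\right) = \left(34228 + 2613\right) \left(-23104 - 34360\right) = 36841 \left(-57464\right) = -2117031224$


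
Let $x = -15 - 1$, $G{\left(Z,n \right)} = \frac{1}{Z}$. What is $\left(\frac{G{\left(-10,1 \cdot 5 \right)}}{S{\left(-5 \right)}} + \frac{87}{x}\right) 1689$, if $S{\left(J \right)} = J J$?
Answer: $- \frac{18381387}{2000} \approx -9190.7$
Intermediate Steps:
$S{\left(J \right)} = J^{2}$
$x = -16$ ($x = -15 - 1 = -16$)
$\left(\frac{G{\left(-10,1 \cdot 5 \right)}}{S{\left(-5 \right)}} + \frac{87}{x}\right) 1689 = \left(\frac{1}{\left(-10\right) \left(-5\right)^{2}} + \frac{87}{-16}\right) 1689 = \left(- \frac{1}{10 \cdot 25} + 87 \left(- \frac{1}{16}\right)\right) 1689 = \left(\left(- \frac{1}{10}\right) \frac{1}{25} - \frac{87}{16}\right) 1689 = \left(- \frac{1}{250} - \frac{87}{16}\right) 1689 = \left(- \frac{10883}{2000}\right) 1689 = - \frac{18381387}{2000}$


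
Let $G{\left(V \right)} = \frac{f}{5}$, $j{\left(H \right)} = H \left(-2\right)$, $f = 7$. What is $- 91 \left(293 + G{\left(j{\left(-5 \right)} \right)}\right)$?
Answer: $- \frac{133952}{5} \approx -26790.0$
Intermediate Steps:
$j{\left(H \right)} = - 2 H$
$G{\left(V \right)} = \frac{7}{5}$
$- 91 \left(293 + G{\left(j{\left(-5 \right)} \right)}\right) = - 91 \left(293 + \frac{7}{5}\right) = \left(-91\right) \frac{1472}{5} = - \frac{133952}{5}$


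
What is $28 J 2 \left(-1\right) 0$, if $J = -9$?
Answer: $0$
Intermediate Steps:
$28 J 2 \left(-1\right) 0 = 28 \left(-9\right) 2 \left(-1\right) 0 = - 252 \left(\left(-2\right) 0\right) = \left(-252\right) 0 = 0$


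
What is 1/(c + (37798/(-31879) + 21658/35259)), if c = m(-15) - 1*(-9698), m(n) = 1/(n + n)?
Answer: 1605745230/15571546166699 ≈ 0.00010312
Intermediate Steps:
m(n) = 1/(2*n)
c = 290939/30 (c = (1/2)/(-15) - 1*(-9698) = (1/2)*(-1/15) + 9698 = -1/30 + 9698 = 290939/30 ≈ 9698.0)
1/(c + (37798/(-31879) + 21658/35259)) = 1/(290939/30 + (37798/(-31879) + 21658/35259)) = 1/(290939/30 + (37798*(-1/31879) + 21658*(1/35259))) = 1/(290939/30 + (-37798/31879 + 3094/5037)) = 1/(290939/30 - 91754900/160574523) = 1/(15571546166699/1605745230) = 1605745230/15571546166699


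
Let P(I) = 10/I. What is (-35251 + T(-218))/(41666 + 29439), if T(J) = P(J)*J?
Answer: -35241/71105 ≈ -0.49562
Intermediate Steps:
T(J) = 10 (T(J) = (10/J)*J = 10)
(-35251 + T(-218))/(41666 + 29439) = (-35251 + 10)/(41666 + 29439) = -35241/71105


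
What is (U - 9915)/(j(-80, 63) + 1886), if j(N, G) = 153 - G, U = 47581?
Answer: 18833/988 ≈ 19.062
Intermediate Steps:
(U - 9915)/(j(-80, 63) + 1886) = (47581 - 9915)/((153 - 1*63) + 1886) = 37666/((153 - 63) + 1886) = 37666/(90 + 1886) = 37666/1976 = 37666*(1/1976) = 18833/988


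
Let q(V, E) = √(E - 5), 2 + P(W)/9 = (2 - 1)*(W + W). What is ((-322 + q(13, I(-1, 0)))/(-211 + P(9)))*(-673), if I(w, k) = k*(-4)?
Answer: -216706/67 + 673*I*√5/67 ≈ -3234.4 + 22.461*I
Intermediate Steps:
I(w, k) = -4*k
P(W) = -18 + 18*W (P(W) = -18 + 9*((2 - 1)*(W + W)) = -18 + 9*(1*(2*W)) = -18 + 9*(2*W) = -18 + 18*W)
q(V, E) = √(-5 + E)
((-322 + q(13, I(-1, 0)))/(-211 + P(9)))*(-673) = ((-322 + √(-5 - 4*0))/(-211 + (-18 + 18*9)))*(-673) = ((-322 + √(-5 + 0))/(-211 + (-18 + 162)))*(-673) = ((-322 + √(-5))/(-211 + 144))*(-673) = ((-322 + I*√5)/(-67))*(-673) = ((-322 + I*√5)*(-1/67))*(-673) = (322/67 - I*√5/67)*(-673) = -216706/67 + 673*I*√5/67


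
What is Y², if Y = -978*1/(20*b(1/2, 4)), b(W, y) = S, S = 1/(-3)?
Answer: 2152089/100 ≈ 21521.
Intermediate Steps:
S = -⅓ ≈ -0.33333
b(W, y) = -⅓
Y = 1467/10 (Y = -978/((-⅓*20)) = -978/(-20/3) = -978*(-3/20) = 1467/10 ≈ 146.70)
Y² = (1467/10)² = 2152089/100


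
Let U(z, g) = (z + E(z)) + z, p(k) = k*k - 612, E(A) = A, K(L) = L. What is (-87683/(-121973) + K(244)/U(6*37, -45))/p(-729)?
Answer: 44079145/21560686270461 ≈ 2.0444e-6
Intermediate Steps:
p(k) = -612 + k**2 (p(k) = k**2 - 612 = -612 + k**2)
U(z, g) = 3*z (U(z, g) = (z + z) + z = 2*z + z = 3*z)
(-87683/(-121973) + K(244)/U(6*37, -45))/p(-729) = (-87683/(-121973) + 244/((3*(6*37))))/(-612 + (-729)**2) = (-87683*(-1/121973) + 244/((3*222)))/(-612 + 531441) = (87683/121973 + 244/666)/530829 = (87683/121973 + 244*(1/666))*(1/530829) = (87683/121973 + 122/333)*(1/530829) = (44079145/40617009)*(1/530829) = 44079145/21560686270461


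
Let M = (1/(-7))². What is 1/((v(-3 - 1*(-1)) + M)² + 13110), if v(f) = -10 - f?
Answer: 2401/31629991 ≈ 7.5909e-5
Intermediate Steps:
M = 1/49 (M = (-⅐)² = 1/49 ≈ 0.020408)
1/((v(-3 - 1*(-1)) + M)² + 13110) = 1/(((-10 - (-3 - 1*(-1))) + 1/49)² + 13110) = 1/(((-10 - (-3 + 1)) + 1/49)² + 13110) = 1/(((-10 - 1*(-2)) + 1/49)² + 13110) = 1/(((-10 + 2) + 1/49)² + 13110) = 1/((-8 + 1/49)² + 13110) = 1/((-391/49)² + 13110) = 1/(152881/2401 + 13110) = 1/(31629991/2401) = 2401/31629991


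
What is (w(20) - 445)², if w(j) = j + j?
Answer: 164025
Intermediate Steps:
w(j) = 2*j
(w(20) - 445)² = (2*20 - 445)² = (40 - 445)² = (-405)² = 164025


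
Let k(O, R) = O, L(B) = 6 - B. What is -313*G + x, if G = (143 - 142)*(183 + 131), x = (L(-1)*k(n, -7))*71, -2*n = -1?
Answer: -196067/2 ≈ -98034.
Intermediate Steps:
n = ½ (n = -½*(-1) = ½ ≈ 0.50000)
x = 497/2 (x = ((6 - 1*(-1))*(½))*71 = ((6 + 1)*(½))*71 = (7*(½))*71 = (7/2)*71 = 497/2 ≈ 248.50)
G = 314 (G = 1*314 = 314)
-313*G + x = -313*314 + 497/2 = -98282 + 497/2 = -196067/2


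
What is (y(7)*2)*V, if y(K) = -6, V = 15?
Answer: -180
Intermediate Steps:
(y(7)*2)*V = -6*2*15 = -12*15 = -180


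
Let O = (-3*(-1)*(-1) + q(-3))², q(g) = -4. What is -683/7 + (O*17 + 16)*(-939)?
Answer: -5581160/7 ≈ -7.9731e+5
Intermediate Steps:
O = 49 (O = (-3*(-1)*(-1) - 4)² = (3*(-1) - 4)² = (-3 - 4)² = (-7)² = 49)
-683/7 + (O*17 + 16)*(-939) = -683/7 + (49*17 + 16)*(-939) = -683*⅐ + (833 + 16)*(-939) = -683/7 + 849*(-939) = -683/7 - 797211 = -5581160/7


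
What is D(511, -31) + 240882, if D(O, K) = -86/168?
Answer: 20234045/84 ≈ 2.4088e+5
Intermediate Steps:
D(O, K) = -43/84 (D(O, K) = -86*1/168 = -43/84)
D(511, -31) + 240882 = -43/84 + 240882 = 20234045/84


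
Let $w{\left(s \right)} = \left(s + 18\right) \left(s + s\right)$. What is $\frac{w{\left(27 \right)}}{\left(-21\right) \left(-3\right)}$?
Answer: $\frac{270}{7} \approx 38.571$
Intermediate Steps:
$w{\left(s \right)} = 2 s \left(18 + s\right)$ ($w{\left(s \right)} = \left(18 + s\right) 2 s = 2 s \left(18 + s\right)$)
$\frac{w{\left(27 \right)}}{\left(-21\right) \left(-3\right)} = \frac{2 \cdot 27 \left(18 + 27\right)}{\left(-21\right) \left(-3\right)} = \frac{2 \cdot 27 \cdot 45}{63} = 2430 \cdot \frac{1}{63} = \frac{270}{7}$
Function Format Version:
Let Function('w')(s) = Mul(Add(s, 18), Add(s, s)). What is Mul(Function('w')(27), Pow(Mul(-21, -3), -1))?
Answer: Rational(270, 7) ≈ 38.571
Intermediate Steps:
Function('w')(s) = Mul(2, s, Add(18, s)) (Function('w')(s) = Mul(Add(18, s), Mul(2, s)) = Mul(2, s, Add(18, s)))
Mul(Function('w')(27), Pow(Mul(-21, -3), -1)) = Mul(Mul(2, 27, Add(18, 27)), Pow(Mul(-21, -3), -1)) = Mul(Mul(2, 27, 45), Pow(63, -1)) = Mul(2430, Rational(1, 63)) = Rational(270, 7)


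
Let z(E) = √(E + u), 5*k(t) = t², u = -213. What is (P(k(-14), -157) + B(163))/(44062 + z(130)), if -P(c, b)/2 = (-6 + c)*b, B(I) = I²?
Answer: 8150104078/9707299635 - 184969*I*√83/9707299635 ≈ 0.83959 - 0.0001736*I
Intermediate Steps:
k(t) = t²/5
z(E) = √(-213 + E) (z(E) = √(E - 213) = √(-213 + E))
P(c, b) = -2*b*(-6 + c) (P(c, b) = -2*(-6 + c)*b = -2*b*(-6 + c))
(P(k(-14), -157) + B(163))/(44062 + z(130)) = (2*(-157)*(6 - (-14)²/5) + 163²)/(44062 + √(-213 + 130)) = (2*(-157)*(6 - 196/5) + 26569)/(44062 + √(-83)) = (2*(-157)*(6 - 1*196/5) + 26569)/(44062 + I*√83) = (2*(-157)*(6 - 196/5) + 26569)/(44062 + I*√83) = (2*(-157)*(-166/5) + 26569)/(44062 + I*√83) = (52124/5 + 26569)/(44062 + I*√83) = 184969/(5*(44062 + I*√83))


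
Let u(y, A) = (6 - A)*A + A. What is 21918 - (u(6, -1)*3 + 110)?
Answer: 21832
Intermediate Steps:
u(y, A) = A + A*(6 - A) (u(y, A) = A*(6 - A) + A = A + A*(6 - A))
21918 - (u(6, -1)*3 + 110) = 21918 - (-(7 - 1*(-1))*3 + 110) = 21918 - (-(7 + 1)*3 + 110) = 21918 - (-1*8*3 + 110) = 21918 - (-8*3 + 110) = 21918 - (-24 + 110) = 21918 - 1*86 = 21918 - 86 = 21832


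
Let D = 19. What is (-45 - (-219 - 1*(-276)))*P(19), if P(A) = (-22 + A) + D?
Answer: -1632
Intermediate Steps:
P(A) = -3 + A (P(A) = (-22 + A) + 19 = -3 + A)
(-45 - (-219 - 1*(-276)))*P(19) = (-45 - (-219 - 1*(-276)))*(-3 + 19) = (-45 - (-219 + 276))*16 = (-45 - 1*57)*16 = (-45 - 57)*16 = -102*16 = -1632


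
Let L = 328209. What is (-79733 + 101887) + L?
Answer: 350363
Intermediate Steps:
(-79733 + 101887) + L = (-79733 + 101887) + 328209 = 22154 + 328209 = 350363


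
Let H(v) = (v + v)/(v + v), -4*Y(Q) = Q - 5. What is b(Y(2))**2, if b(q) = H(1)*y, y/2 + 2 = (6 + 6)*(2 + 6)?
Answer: 35344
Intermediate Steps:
Y(Q) = 5/4 - Q/4 (Y(Q) = -(Q - 5)/4 = -(-5 + Q)/4 = 5/4 - Q/4)
H(v) = 1 (H(v) = (2*v)/((2*v)) = (2*v)*(1/(2*v)) = 1)
y = 188 (y = -4 + 2*((6 + 6)*(2 + 6)) = -4 + 2*(12*8) = -4 + 2*96 = -4 + 192 = 188)
b(q) = 188 (b(q) = 1*188 = 188)
b(Y(2))**2 = 188**2 = 35344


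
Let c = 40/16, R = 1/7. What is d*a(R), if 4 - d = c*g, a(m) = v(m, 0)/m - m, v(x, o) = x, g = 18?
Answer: -246/7 ≈ -35.143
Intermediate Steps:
R = ⅐ ≈ 0.14286
a(m) = 1 - m (a(m) = m/m - m = 1 - m)
c = 5/2 (c = 40*(1/16) = 5/2 ≈ 2.5000)
d = -41 (d = 4 - 5*18/2 = 4 - 1*45 = 4 - 45 = -41)
d*a(R) = -41*(1 - 1*⅐) = -41*(1 - ⅐) = -41*6/7 = -246/7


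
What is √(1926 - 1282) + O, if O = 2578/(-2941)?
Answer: -2578/2941 + 2*√161 ≈ 24.501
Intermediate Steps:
O = -2578/2941 (O = 2578*(-1/2941) = -2578/2941 ≈ -0.87657)
√(1926 - 1282) + O = √(1926 - 1282) - 2578/2941 = √644 - 2578/2941 = 2*√161 - 2578/2941 = -2578/2941 + 2*√161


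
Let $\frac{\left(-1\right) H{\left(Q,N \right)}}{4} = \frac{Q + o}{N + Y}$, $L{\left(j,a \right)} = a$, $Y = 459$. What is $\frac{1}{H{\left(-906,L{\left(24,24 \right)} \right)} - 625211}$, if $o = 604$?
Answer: $- \frac{483}{301975705} \approx -1.5995 \cdot 10^{-6}$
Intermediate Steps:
$H{\left(Q,N \right)} = - \frac{4 \left(604 + Q\right)}{459 + N}$ ($H{\left(Q,N \right)} = - 4 \frac{Q + 604}{N + 459} = - 4 \frac{604 + Q}{459 + N} = - \frac{4 \left(604 + Q\right)}{459 + N}$)
$\frac{1}{H{\left(-906,L{\left(24,24 \right)} \right)} - 625211} = \frac{1}{\frac{4 \left(-604 - -906\right)}{459 + 24} - 625211} = \frac{1}{\frac{4 \left(-604 + 906\right)}{483} - 625211} = \frac{1}{4 \cdot \frac{1}{483} \cdot 302 - 625211} = \frac{1}{\frac{1208}{483} - 625211} = \frac{1}{- \frac{301975705}{483}} = - \frac{483}{301975705}$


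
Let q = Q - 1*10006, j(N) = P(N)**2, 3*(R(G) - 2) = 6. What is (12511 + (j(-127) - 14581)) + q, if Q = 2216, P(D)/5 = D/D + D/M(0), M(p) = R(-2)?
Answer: 220465/16 ≈ 13779.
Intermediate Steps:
R(G) = 4 (R(G) = 2 + (1/3)*6 = 2 + 2 = 4)
M(p) = 4
P(D) = 5 + 5*D/4 (P(D) = 5*(D/D + D/4) = 5*(1 + D*(1/4)) = 5*(1 + D/4) = 5 + 5*D/4)
j(N) = (5 + 5*N/4)**2
q = -7790 (q = 2216 - 1*10006 = 2216 - 10006 = -7790)
(12511 + (j(-127) - 14581)) + q = (12511 + (25*(4 - 127)**2/16 - 14581)) - 7790 = (12511 + ((25/16)*(-123)**2 - 14581)) - 7790 = (12511 + ((25/16)*15129 - 14581)) - 7790 = (12511 + (378225/16 - 14581)) - 7790 = (12511 + 144929/16) - 7790 = 345105/16 - 7790 = 220465/16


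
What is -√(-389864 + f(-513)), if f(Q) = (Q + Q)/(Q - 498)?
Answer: -I*√44276349362/337 ≈ -624.39*I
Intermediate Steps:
f(Q) = 2*Q/(-498 + Q) (f(Q) = (2*Q)/(-498 + Q) = 2*Q/(-498 + Q))
-√(-389864 + f(-513)) = -√(-389864 + 2*(-513)/(-498 - 513)) = -√(-389864 + 2*(-513)/(-1011)) = -√(-389864 + 2*(-513)*(-1/1011)) = -√(-389864 + 342/337) = -√(-131383826/337) = -I*√44276349362/337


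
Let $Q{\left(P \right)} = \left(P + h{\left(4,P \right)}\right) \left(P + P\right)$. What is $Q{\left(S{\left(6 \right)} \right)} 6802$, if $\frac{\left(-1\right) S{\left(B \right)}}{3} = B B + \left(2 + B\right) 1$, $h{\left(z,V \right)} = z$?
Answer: $229853184$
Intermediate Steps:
$S{\left(B \right)} = -6 - 3 B - 3 B^{2}$ ($S{\left(B \right)} = - 3 \left(B B + \left(2 + B\right) 1\right) = - 3 \left(B^{2} + \left(2 + B\right)\right) = - 3 \left(2 + B + B^{2}\right) = -6 - 3 B - 3 B^{2}$)
$Q{\left(P \right)} = 2 P \left(4 + P\right)$ ($Q{\left(P \right)} = \left(P + 4\right) \left(P + P\right) = \left(4 + P\right) 2 P = 2 P \left(4 + P\right)$)
$Q{\left(S{\left(6 \right)} \right)} 6802 = 2 \left(-6 - 18 - 3 \cdot 6^{2}\right) \left(4 - \left(24 + 108\right)\right) 6802 = 2 \left(-6 - 18 - 108\right) \left(4 - 132\right) 6802 = 2 \left(-132\right) \left(4 - 132\right) 6802 = 2 \left(-132\right) \left(-128\right) 6802 = 33792 \cdot 6802 = 229853184$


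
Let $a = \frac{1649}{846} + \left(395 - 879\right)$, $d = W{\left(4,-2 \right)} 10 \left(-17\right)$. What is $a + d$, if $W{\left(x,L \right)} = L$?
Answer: $- \frac{120175}{846} \approx -142.05$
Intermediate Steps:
$d = 340$ ($d = \left(-2\right) 10 \left(-17\right) = \left(-20\right) \left(-17\right) = 340$)
$a = - \frac{407815}{846}$ ($a = 1649 \cdot \frac{1}{846} + \left(395 - 879\right) = \frac{1649}{846} - 484 = - \frac{407815}{846} \approx -482.05$)
$a + d = - \frac{407815}{846} + 340 = - \frac{120175}{846}$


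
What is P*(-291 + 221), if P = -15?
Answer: 1050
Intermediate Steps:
P*(-291 + 221) = -15*(-291 + 221) = -15*(-70) = 1050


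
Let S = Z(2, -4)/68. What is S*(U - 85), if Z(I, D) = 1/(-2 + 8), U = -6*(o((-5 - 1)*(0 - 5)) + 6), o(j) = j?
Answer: -301/408 ≈ -0.73775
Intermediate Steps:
U = -216 (U = -6*((-5 - 1)*(0 - 5) + 6) = -6*(-6*(-5) + 6) = -6*(30 + 6) = -6*36 = -216)
Z(I, D) = 1/6
S = 1/408 (S = (1/6)/68 = (1/6)*(1/68) = 1/408 ≈ 0.0024510)
S*(U - 85) = (-216 - 85)/408 = (1/408)*(-301) = -301/408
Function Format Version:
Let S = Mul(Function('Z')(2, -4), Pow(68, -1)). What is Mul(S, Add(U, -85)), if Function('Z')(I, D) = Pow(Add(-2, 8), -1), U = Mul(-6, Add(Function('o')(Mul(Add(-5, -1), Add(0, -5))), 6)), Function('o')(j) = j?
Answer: Rational(-301, 408) ≈ -0.73775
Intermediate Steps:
U = -216 (U = Mul(-6, Add(Mul(Add(-5, -1), Add(0, -5)), 6)) = Mul(-6, Add(Mul(-6, -5), 6)) = Mul(-6, Add(30, 6)) = Mul(-6, 36) = -216)
Function('Z')(I, D) = Rational(1, 6) (Function('Z')(I, D) = Pow(6, -1) = Rational(1, 6))
S = Rational(1, 408) (S = Mul(Rational(1, 6), Pow(68, -1)) = Mul(Rational(1, 6), Rational(1, 68)) = Rational(1, 408) ≈ 0.0024510)
Mul(S, Add(U, -85)) = Mul(Rational(1, 408), Add(-216, -85)) = Mul(Rational(1, 408), -301) = Rational(-301, 408)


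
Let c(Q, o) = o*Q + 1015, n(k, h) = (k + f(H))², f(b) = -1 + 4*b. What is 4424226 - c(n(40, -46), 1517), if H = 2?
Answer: 1072158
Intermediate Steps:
n(k, h) = (7 + k)² (n(k, h) = (k + (-1 + 4*2))² = (k + (-1 + 8))² = (k + 7)² = (7 + k)²)
c(Q, o) = 1015 + Q*o (c(Q, o) = Q*o + 1015 = 1015 + Q*o)
4424226 - c(n(40, -46), 1517) = 4424226 - (1015 + (7 + 40)²*1517) = 4424226 - (1015 + 47²*1517) = 4424226 - (1015 + 2209*1517) = 4424226 - (1015 + 3351053) = 4424226 - 1*3352068 = 4424226 - 3352068 = 1072158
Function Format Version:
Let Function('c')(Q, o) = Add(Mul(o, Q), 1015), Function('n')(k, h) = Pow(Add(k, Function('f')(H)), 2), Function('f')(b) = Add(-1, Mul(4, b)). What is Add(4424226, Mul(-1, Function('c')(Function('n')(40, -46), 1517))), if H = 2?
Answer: 1072158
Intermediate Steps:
Function('n')(k, h) = Pow(Add(7, k), 2) (Function('n')(k, h) = Pow(Add(k, Add(-1, Mul(4, 2))), 2) = Pow(Add(k, Add(-1, 8)), 2) = Pow(Add(k, 7), 2) = Pow(Add(7, k), 2))
Function('c')(Q, o) = Add(1015, Mul(Q, o)) (Function('c')(Q, o) = Add(Mul(Q, o), 1015) = Add(1015, Mul(Q, o)))
Add(4424226, Mul(-1, Function('c')(Function('n')(40, -46), 1517))) = Add(4424226, Mul(-1, Add(1015, Mul(Pow(Add(7, 40), 2), 1517)))) = Add(4424226, Mul(-1, Add(1015, Mul(Pow(47, 2), 1517)))) = Add(4424226, Mul(-1, Add(1015, Mul(2209, 1517)))) = Add(4424226, Mul(-1, Add(1015, 3351053))) = Add(4424226, Mul(-1, 3352068)) = Add(4424226, -3352068) = 1072158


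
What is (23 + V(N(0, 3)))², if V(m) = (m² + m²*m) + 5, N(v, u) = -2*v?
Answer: 784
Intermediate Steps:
V(m) = 5 + m² + m³ (V(m) = (m² + m³) + 5 = 5 + m² + m³)
(23 + V(N(0, 3)))² = (23 + (5 + (-2*0)² + (-2*0)³))² = (23 + (5 + 0² + 0³))² = (23 + (5 + 0 + 0))² = (23 + 5)² = 28² = 784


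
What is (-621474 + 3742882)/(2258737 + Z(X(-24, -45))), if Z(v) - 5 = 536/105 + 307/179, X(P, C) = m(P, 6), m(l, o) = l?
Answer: 58666863360/42453184069 ≈ 1.3819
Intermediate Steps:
X(P, C) = P
Z(v) = 222154/18795 (Z(v) = 5 + (536/105 + 307/179) = 5 + 128179/18795 = 222154/18795)
(-621474 + 3742882)/(2258737 + Z(X(-24, -45))) = (-621474 + 3742882)/(2258737 + 222154/18795) = 3121408/(42453184069/18795) = 3121408*(18795/42453184069) = 58666863360/42453184069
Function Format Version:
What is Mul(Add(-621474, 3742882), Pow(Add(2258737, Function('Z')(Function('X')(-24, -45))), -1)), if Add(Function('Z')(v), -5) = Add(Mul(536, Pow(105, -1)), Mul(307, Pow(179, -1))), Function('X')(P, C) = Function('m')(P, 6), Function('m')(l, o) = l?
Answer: Rational(58666863360, 42453184069) ≈ 1.3819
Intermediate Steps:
Function('X')(P, C) = P
Function('Z')(v) = Rational(222154, 18795) (Function('Z')(v) = Add(5, Add(Mul(536, Pow(105, -1)), Mul(307, Pow(179, -1)))) = Add(5, Add(Mul(536, Rational(1, 105)), Mul(307, Rational(1, 179)))) = Add(5, Add(Rational(536, 105), Rational(307, 179))) = Add(5, Rational(128179, 18795)) = Rational(222154, 18795))
Mul(Add(-621474, 3742882), Pow(Add(2258737, Function('Z')(Function('X')(-24, -45))), -1)) = Mul(Add(-621474, 3742882), Pow(Add(2258737, Rational(222154, 18795)), -1)) = Mul(3121408, Pow(Rational(42453184069, 18795), -1)) = Mul(3121408, Rational(18795, 42453184069)) = Rational(58666863360, 42453184069)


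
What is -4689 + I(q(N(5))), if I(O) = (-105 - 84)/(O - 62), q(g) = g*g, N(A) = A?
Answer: -173304/37 ≈ -4683.9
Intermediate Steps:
q(g) = g²
I(O) = -189/(-62 + O)
-4689 + I(q(N(5))) = -4689 - 189/(-62 + 5²) = -4689 - 189/(-62 + 25) = -4689 - 189/(-37) = -4689 - 189*(-1/37) = -4689 + 189/37 = -173304/37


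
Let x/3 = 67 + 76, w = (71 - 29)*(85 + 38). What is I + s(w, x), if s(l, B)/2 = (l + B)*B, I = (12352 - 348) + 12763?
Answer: 4825277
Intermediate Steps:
w = 5166 (w = 42*123 = 5166)
x = 429 (x = 3*(67 + 76) = 3*143 = 429)
I = 24767 (I = 12004 + 12763 = 24767)
s(l, B) = 2*B*(B + l) (s(l, B) = 2*((l + B)*B) = 2*((B + l)*B) = 2*(B*(B + l)) = 2*B*(B + l))
I + s(w, x) = 24767 + 2*429*(429 + 5166) = 24767 + 2*429*5595 = 24767 + 4800510 = 4825277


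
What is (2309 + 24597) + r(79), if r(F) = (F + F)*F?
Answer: 39388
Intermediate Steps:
r(F) = 2*F² (r(F) = (2*F)*F = 2*F²)
(2309 + 24597) + r(79) = (2309 + 24597) + 2*79² = 26906 + 2*6241 = 26906 + 12482 = 39388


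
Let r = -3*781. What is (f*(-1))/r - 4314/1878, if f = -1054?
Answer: -2014519/733359 ≈ -2.7470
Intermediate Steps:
r = -2343
(f*(-1))/r - 4314/1878 = -1054*(-1)/(-2343) - 4314/1878 = 1054*(-1/2343) - 4314*1/1878 = -1054/2343 - 719/313 = -2014519/733359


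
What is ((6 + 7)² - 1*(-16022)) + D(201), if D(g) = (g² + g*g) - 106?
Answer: 96887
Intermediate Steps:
D(g) = -106 + 2*g² (D(g) = (g² + g²) - 106 = 2*g² - 106 = -106 + 2*g²)
((6 + 7)² - 1*(-16022)) + D(201) = ((6 + 7)² - 1*(-16022)) + (-106 + 2*201²) = (13² + 16022) + (-106 + 2*40401) = (169 + 16022) + (-106 + 80802) = 16191 + 80696 = 96887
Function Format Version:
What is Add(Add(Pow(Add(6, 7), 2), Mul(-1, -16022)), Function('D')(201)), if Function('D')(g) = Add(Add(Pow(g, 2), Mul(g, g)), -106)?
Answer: 96887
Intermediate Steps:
Function('D')(g) = Add(-106, Mul(2, Pow(g, 2))) (Function('D')(g) = Add(Add(Pow(g, 2), Pow(g, 2)), -106) = Add(Mul(2, Pow(g, 2)), -106) = Add(-106, Mul(2, Pow(g, 2))))
Add(Add(Pow(Add(6, 7), 2), Mul(-1, -16022)), Function('D')(201)) = Add(Add(Pow(Add(6, 7), 2), Mul(-1, -16022)), Add(-106, Mul(2, Pow(201, 2)))) = Add(Add(Pow(13, 2), 16022), Add(-106, Mul(2, 40401))) = Add(Add(169, 16022), Add(-106, 80802)) = Add(16191, 80696) = 96887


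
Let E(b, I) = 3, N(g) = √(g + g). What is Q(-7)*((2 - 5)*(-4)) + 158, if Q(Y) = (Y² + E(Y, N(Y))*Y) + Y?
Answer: 410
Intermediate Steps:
N(g) = √2*√g (N(g) = √(2*g) = √2*√g)
Q(Y) = Y² + 4*Y (Q(Y) = (Y² + 3*Y) + Y = Y² + 4*Y)
Q(-7)*((2 - 5)*(-4)) + 158 = (-7*(4 - 7))*((2 - 5)*(-4)) + 158 = (-7*(-3))*(-3*(-4)) + 158 = 21*12 + 158 = 252 + 158 = 410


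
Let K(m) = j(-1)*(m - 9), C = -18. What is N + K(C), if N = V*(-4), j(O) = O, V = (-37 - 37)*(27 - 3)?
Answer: 7131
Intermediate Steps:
V = -1776 (V = -74*24 = -1776)
N = 7104 (N = -1776*(-4) = 7104)
K(m) = 9 - m (K(m) = -(m - 9) = -(-9 + m) = 9 - m)
N + K(C) = 7104 + (9 - 1*(-18)) = 7104 + (9 + 18) = 7104 + 27 = 7131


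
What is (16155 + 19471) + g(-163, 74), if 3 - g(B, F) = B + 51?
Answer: 35741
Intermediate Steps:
g(B, F) = -48 - B (g(B, F) = 3 - (B + 51) = 3 - (51 + B) = 3 + (-51 - B) = -48 - B)
(16155 + 19471) + g(-163, 74) = (16155 + 19471) + (-48 - 1*(-163)) = 35626 + (-48 + 163) = 35626 + 115 = 35741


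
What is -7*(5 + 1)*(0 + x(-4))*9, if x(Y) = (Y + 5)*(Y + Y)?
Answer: 3024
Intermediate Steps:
x(Y) = 2*Y*(5 + Y) (x(Y) = (5 + Y)*(2*Y) = 2*Y*(5 + Y))
-7*(5 + 1)*(0 + x(-4))*9 = -7*(5 + 1)*(0 + 2*(-4)*(5 - 4))*9 = -42*(0 + 2*(-4)*1)*9 = -42*(0 - 8)*9 = -42*(-8)*9 = -7*(-48)*9 = 336*9 = 3024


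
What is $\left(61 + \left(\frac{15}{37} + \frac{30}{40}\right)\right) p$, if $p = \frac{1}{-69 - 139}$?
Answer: $- \frac{9199}{30784} \approx -0.29882$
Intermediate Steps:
$p = - \frac{1}{208}$ ($p = \frac{1}{-208} = - \frac{1}{208} \approx -0.0048077$)
$\left(61 + \left(\frac{15}{37} + \frac{30}{40}\right)\right) p = \left(61 + \left(\frac{15}{37} + \frac{30}{40}\right)\right) \left(- \frac{1}{208}\right) = \left(61 + \left(15 \cdot \frac{1}{37} + 30 \cdot \frac{1}{40}\right)\right) \left(- \frac{1}{208}\right) = \left(61 + \left(\frac{15}{37} + \frac{3}{4}\right)\right) \left(- \frac{1}{208}\right) = \left(61 + \frac{171}{148}\right) \left(- \frac{1}{208}\right) = \frac{9199}{148} \left(- \frac{1}{208}\right) = - \frac{9199}{30784}$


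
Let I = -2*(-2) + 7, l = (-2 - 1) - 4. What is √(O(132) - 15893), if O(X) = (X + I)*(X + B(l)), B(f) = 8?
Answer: √4127 ≈ 64.242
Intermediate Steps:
l = -7 (l = -3 - 4 = -7)
I = 11 (I = 4 + 7 = 11)
O(X) = (8 + X)*(11 + X) (O(X) = (X + 11)*(X + 8) = (11 + X)*(8 + X) = (8 + X)*(11 + X))
√(O(132) - 15893) = √((88 + 132² + 19*132) - 15893) = √((88 + 17424 + 2508) - 15893) = √(20020 - 15893) = √4127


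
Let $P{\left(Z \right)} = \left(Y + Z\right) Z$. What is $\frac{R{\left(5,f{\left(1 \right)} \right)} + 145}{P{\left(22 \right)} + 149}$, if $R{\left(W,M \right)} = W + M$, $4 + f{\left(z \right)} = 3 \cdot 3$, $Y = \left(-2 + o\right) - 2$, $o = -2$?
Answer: $\frac{155}{501} \approx 0.30938$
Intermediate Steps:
$Y = -6$ ($Y = \left(-2 - 2\right) - 2 = -4 - 2 = -6$)
$f{\left(z \right)} = 5$ ($f{\left(z \right)} = -4 + 3 \cdot 3 = -4 + 9 = 5$)
$R{\left(W,M \right)} = M + W$
$P{\left(Z \right)} = Z \left(-6 + Z\right)$ ($P{\left(Z \right)} = \left(-6 + Z\right) Z = Z \left(-6 + Z\right)$)
$\frac{R{\left(5,f{\left(1 \right)} \right)} + 145}{P{\left(22 \right)} + 149} = \frac{\left(5 + 5\right) + 145}{22 \left(-6 + 22\right) + 149} = \frac{10 + 145}{22 \cdot 16 + 149} = \frac{155}{352 + 149} = \frac{155}{501}$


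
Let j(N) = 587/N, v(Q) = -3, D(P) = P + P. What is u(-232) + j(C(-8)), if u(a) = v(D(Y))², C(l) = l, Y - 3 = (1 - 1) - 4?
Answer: -515/8 ≈ -64.375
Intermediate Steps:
Y = -1 (Y = 3 + ((1 - 1) - 4) = 3 + (0 - 4) = 3 - 4 = -1)
D(P) = 2*P
u(a) = 9 (u(a) = (-3)² = 9)
u(-232) + j(C(-8)) = 9 + 587/(-8) = 9 + 587*(-⅛) = 9 - 587/8 = -515/8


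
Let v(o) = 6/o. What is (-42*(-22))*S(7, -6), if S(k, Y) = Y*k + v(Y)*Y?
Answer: -33264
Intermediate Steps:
S(k, Y) = 6 + Y*k (S(k, Y) = Y*k + (6/Y)*Y = Y*k + 6 = 6 + Y*k)
(-42*(-22))*S(7, -6) = (-42*(-22))*(6 - 6*7) = 924*(6 - 42) = 924*(-36) = -33264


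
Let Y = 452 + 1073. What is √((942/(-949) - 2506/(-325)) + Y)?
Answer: √34486672337/4745 ≈ 39.137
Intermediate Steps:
Y = 1525
√((942/(-949) - 2506/(-325)) + Y) = √((942/(-949) - 2506/(-325)) + 1525) = √((942*(-1/949) - 2506*(-1/325)) + 1525) = √((-942/949 + 2506/325) + 1525) = √(159388/23725 + 1525) = √(36340013/23725) = √34486672337/4745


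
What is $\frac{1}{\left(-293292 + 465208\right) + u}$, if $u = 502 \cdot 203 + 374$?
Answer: $\frac{1}{274196} \approx 3.647 \cdot 10^{-6}$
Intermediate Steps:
$u = 102280$ ($u = 101906 + 374 = 102280$)
$\frac{1}{\left(-293292 + 465208\right) + u} = \frac{1}{\left(-293292 + 465208\right) + 102280} = \frac{1}{171916 + 102280} = \frac{1}{274196}$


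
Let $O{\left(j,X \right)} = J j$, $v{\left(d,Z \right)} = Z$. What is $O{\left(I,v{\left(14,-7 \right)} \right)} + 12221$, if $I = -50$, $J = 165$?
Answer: $3971$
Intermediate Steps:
$O{\left(j,X \right)} = 165 j$
$O{\left(I,v{\left(14,-7 \right)} \right)} + 12221 = 165 \left(-50\right) + 12221 = -8250 + 12221 = 3971$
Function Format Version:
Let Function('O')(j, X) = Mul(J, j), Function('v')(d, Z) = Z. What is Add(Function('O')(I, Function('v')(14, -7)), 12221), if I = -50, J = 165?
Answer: 3971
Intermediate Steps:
Function('O')(j, X) = Mul(165, j)
Add(Function('O')(I, Function('v')(14, -7)), 12221) = Add(Mul(165, -50), 12221) = Add(-8250, 12221) = 3971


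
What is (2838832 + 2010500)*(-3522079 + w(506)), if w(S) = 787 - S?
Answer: -17078367738936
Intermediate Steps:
(2838832 + 2010500)*(-3522079 + w(506)) = (2838832 + 2010500)*(-3522079 + (787 - 1*506)) = 4849332*(-3522079 + (787 - 506)) = 4849332*(-3522079 + 281) = 4849332*(-3521798) = -17078367738936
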